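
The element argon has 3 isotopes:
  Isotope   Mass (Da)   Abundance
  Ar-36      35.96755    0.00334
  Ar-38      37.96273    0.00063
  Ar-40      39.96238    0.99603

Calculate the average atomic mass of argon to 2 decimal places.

39.95 Da

Ar = Σ fᵢ·mᵢ = 0.00334 × 35.96755 + 0.00063 × 37.96273 + 0.99603 × 39.96238
= 0.120132 + 0.023917 + 39.803729 = 39.947778 Da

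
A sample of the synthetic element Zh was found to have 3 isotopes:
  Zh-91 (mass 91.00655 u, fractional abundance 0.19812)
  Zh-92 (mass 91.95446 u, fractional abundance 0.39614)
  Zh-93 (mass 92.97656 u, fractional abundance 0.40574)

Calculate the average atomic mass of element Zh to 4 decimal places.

Average mass = Σ (abundance × isotope mass) = 0.19812 × 91.00655 + 0.39614 × 91.95446 + 0.40574 × 92.97656
= 18.030218 + 36.426840 + 37.724309 = 92.181367 u

92.1814 u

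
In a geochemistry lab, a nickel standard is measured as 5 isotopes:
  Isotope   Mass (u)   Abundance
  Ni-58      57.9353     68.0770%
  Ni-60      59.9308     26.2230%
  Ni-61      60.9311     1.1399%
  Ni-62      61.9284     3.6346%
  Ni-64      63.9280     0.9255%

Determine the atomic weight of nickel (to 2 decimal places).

Average mass = Σ (abundance × isotope mass) = 0.680770 × 57.9353 + 0.262230 × 59.9308 + 0.011399 × 60.9311 + 0.036346 × 61.9284 + 0.009255 × 63.9280
= 39.44061 + 15.71565 + 0.69455 + 2.25085 + 0.59165 = 58.69331 u

58.69 u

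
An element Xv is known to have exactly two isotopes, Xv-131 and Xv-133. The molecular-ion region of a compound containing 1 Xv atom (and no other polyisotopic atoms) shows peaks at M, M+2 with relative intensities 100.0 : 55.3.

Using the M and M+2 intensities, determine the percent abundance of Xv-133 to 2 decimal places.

If p is the fraction of Xv that is Xv-131, then I(M+2)/I(M) = [C(1,1)·p^0·(1−p)] / p^1 = 1·(1−p)/p = 55.3/100.0 = 0.5530
(1−p)/p = 0.5530/1 = 0.5530  ⇒  p = 1/(1 + 0.5530) = 0.6439
Xv-131: 64.39%, Xv-133: 35.61%.

35.61%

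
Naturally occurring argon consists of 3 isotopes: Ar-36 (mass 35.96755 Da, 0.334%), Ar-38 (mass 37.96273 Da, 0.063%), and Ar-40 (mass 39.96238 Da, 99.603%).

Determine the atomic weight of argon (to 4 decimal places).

Weight each isotope mass by its fractional abundance: 0.00334 × 35.96755 + 0.00063 × 37.96273 + 0.99603 × 39.96238
= 0.120132 + 0.023917 + 39.803729 = 39.947778 Da

39.9478 Da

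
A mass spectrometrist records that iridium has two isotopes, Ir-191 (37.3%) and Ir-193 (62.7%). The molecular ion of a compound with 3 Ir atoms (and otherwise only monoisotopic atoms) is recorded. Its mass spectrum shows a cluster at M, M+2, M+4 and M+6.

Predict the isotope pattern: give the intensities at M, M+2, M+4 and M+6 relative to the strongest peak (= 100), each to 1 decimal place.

Each Ir atom is independently Ir-191 (p = 0.373) or Ir-193 (q = 0.627); the cluster is the binomial expansion (p + q)^3.
P(M) = 0.373^3 = 0.051895
P(M+2) = 3 × 0.373^2 × 0.627^1 = 0.261702
P(M+4) = 3 × 0.373^1 × 0.627^2 = 0.439911
P(M+6) = 0.627^3 = 0.246492
The M+4 peak is largest (0.439911); scaling to 100 gives 11.8 : 59.5 : 100.0 : 56.0.

11.8 : 59.5 : 100.0 : 56.0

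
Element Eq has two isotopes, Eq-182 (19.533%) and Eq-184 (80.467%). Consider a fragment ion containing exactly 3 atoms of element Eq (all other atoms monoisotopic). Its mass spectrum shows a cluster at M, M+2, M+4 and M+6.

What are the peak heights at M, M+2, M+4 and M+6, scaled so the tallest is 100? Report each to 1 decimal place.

1.4 : 17.7 : 72.8 : 100.0

Expanding (0.19533 + 0.80467)^3:
P(M) = 0.19533^3 = 0.007453
P(M+2) = 3 × 0.19533^2 × 0.80467^1 = 0.092104
P(M+4) = 3 × 0.19533^1 × 0.80467^2 = 0.379425
P(M+6) = 0.80467^3 = 0.521019
The M+6 peak is largest (0.521019); scaling to 100 gives 1.4 : 17.7 : 72.8 : 100.0.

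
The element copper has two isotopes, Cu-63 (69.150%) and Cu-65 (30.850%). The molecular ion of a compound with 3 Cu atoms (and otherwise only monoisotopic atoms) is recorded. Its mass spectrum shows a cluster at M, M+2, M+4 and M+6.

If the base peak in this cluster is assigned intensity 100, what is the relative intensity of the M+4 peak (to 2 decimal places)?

Term probabilities: M 0.3307, M+2 0.4425, M+4 0.1974, M+6 0.0294. Base peak = M+2.
P(M+2) = C(3,1) × 0.69150^2 × 0.30850^1 = 3 × 0.47817225 × 0.3085 = 0.442548 (base)
P(M+4) = C(3,2) × 0.69150^1 × 0.30850^2 = 3 × 0.6915 × 0.09517225 = 0.197435
Relative intensity = 0.197435 / 0.442548 × 100 = 44.61

44.61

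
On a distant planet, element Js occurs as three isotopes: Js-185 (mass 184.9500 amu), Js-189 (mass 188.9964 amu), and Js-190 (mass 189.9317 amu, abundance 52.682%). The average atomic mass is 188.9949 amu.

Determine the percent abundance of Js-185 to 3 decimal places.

The remaining 47.318% is split between Js-185 (fraction x) and Js-189 (fraction 0.47318 − x).
Substituting: 184.9500x + 188.9964(0.47318 − x) = 88.935081806
(184.9500 − 188.9964)x = -0.494234746  ⇒  x = 0.12214, y = 0.35104
Js-185: 12.214%, Js-189: 35.104%.

12.214%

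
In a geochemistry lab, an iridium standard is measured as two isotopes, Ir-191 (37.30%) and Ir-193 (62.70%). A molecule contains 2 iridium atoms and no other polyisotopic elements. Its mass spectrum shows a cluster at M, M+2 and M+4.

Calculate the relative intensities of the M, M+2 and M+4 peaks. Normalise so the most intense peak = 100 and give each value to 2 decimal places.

29.74 : 100.00 : 84.05

The 2 Ir atoms are independent, so intensities follow the terms of (0.3730 + 0.6270)^2.
P(M) = 0.3730^2 = 0.139129
P(M+2) = 2 × 0.3730^1 × 0.6270^1 = 0.467742
P(M+4) = 0.6270^2 = 0.393129
The M+2 peak is largest (0.467742); scaling to 100 gives 29.74 : 100.00 : 84.05.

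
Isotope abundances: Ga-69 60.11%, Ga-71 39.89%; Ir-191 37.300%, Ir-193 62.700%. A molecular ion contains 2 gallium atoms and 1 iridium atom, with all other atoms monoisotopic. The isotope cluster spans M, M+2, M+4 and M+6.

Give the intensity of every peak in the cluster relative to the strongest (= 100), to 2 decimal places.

33.24 : 100.00 : 88.80 : 24.61

Gallium pattern (n=2): 0.36132121 : 0.47955758 : 0.15912121
Iridium pattern (n=1): 0.3730 : 0.6270
Convolve the two distributions (both contribute in 2-u steps):
  M: 0.36132121×0.3730 = 0.134773
  M+2: 0.36132121×0.6270 + 0.47955758×0.3730 = 0.405423
  M+4: 0.47955758×0.6270 + 0.15912121×0.3730 = 0.360035
  M+6: 0.15912121×0.6270 = 0.099769
Scale to base peak (0.405423) = 100: 33.24 : 100.00 : 88.80 : 24.61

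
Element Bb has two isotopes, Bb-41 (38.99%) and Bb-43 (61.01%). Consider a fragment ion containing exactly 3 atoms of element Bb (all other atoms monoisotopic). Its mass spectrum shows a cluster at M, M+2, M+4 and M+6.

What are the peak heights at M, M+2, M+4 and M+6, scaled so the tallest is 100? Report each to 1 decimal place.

Expanding (0.3899 + 0.6101)^3:
P(M) = 0.3899^3 = 0.059273
P(M+2) = 3 × 0.3899^2 × 0.6101^1 = 0.278246
P(M+4) = 3 × 0.3899^1 × 0.6101^2 = 0.435388
P(M+6) = 0.6101^3 = 0.227093
The M+4 peak is largest (0.435388); scaling to 100 gives 13.6 : 63.9 : 100.0 : 52.2.

13.6 : 63.9 : 100.0 : 52.2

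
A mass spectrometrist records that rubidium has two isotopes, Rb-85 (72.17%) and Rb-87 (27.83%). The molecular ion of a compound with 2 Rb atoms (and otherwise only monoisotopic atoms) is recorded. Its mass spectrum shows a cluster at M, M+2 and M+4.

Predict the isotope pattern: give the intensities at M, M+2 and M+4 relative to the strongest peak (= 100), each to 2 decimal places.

The 2 Rb atoms are independent, so intensities follow the terms of (0.7217 + 0.2783)^2.
P(M) = 0.7217^2 = 0.520851
P(M+2) = 2 × 0.7217^1 × 0.2783^1 = 0.401698
P(M+4) = 0.2783^2 = 0.077451
The M peak is largest (0.520851); scaling to 100 gives 100.00 : 77.12 : 14.87.

100.00 : 77.12 : 14.87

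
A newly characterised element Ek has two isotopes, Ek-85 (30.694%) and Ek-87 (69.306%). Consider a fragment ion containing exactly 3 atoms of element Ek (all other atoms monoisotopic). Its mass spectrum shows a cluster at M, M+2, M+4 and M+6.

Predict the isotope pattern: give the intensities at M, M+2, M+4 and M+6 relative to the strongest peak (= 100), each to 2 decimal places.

Each Ek atom is independently Ek-85 (p = 0.30694) or Ek-87 (q = 0.69306); the cluster is the binomial expansion (p + q)^3.
P(M) = 0.30694^3 = 0.028917
P(M+2) = 3 × 0.30694^2 × 0.69306^1 = 0.195884
P(M+4) = 3 × 0.30694^1 × 0.69306^2 = 0.442299
P(M+6) = 0.69306^3 = 0.332899
The M+4 peak is largest (0.442299); scaling to 100 gives 6.54 : 44.29 : 100.00 : 75.27.

6.54 : 44.29 : 100.00 : 75.27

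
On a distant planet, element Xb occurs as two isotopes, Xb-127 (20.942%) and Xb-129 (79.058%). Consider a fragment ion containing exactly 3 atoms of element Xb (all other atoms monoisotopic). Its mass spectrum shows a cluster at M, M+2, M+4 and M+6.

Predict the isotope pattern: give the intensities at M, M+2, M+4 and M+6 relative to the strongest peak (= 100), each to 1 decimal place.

1.9 : 21.1 : 79.5 : 100.0

The 3 Xb atoms are independent, so intensities follow the terms of (0.20942 + 0.79058)^3.
P(M) = 0.20942^3 = 0.009184
P(M+2) = 3 × 0.20942^2 × 0.79058^1 = 0.104017
P(M+4) = 3 × 0.20942^1 × 0.79058^2 = 0.392673
P(M+6) = 0.79058^3 = 0.494126
The M+6 peak is largest (0.494126); scaling to 100 gives 1.9 : 21.1 : 79.5 : 100.0.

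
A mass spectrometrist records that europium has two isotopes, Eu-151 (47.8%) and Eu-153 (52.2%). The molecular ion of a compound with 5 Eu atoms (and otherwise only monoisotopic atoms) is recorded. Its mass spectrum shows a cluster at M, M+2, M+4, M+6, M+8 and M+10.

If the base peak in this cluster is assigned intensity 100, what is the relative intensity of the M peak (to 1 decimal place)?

Term probabilities: M 0.0250, M+2 0.1363, M+4 0.2976, M+6 0.3250, M+8 0.1775, M+10 0.0388. Base peak = M+6.
P(M+6) = C(5,3) × 0.478^2 × 0.522^3 = 10 × 0.228484 × 0.14223665 = 0.324988 (base)
P(M) = C(5,0) × 0.478^5 × 0.522^0 = 1 × 0.02495396 × 1.0000 = 0.024954
Relative intensity = 0.024954 / 0.324988 × 100 = 7.7

7.7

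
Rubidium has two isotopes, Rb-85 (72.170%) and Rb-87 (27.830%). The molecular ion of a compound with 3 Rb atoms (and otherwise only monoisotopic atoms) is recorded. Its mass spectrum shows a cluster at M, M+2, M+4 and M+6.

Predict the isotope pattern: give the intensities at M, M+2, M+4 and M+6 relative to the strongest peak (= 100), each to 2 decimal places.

86.44 : 100.00 : 38.56 : 4.96

Each Rb atom is independently Rb-85 (p = 0.72170) or Rb-87 (q = 0.27830); the cluster is the binomial expansion (p + q)^3.
P(M) = 0.72170^3 = 0.375898
P(M+2) = 3 × 0.72170^2 × 0.27830^1 = 0.434858
P(M+4) = 3 × 0.72170^1 × 0.27830^2 = 0.167689
P(M+6) = 0.27830^3 = 0.021555
The M+2 peak is largest (0.434858); scaling to 100 gives 86.44 : 100.00 : 38.56 : 4.96.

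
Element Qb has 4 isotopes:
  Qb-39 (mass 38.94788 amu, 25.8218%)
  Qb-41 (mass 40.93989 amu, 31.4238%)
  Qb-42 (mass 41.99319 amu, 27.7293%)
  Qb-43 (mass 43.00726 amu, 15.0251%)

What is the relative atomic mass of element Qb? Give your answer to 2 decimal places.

41.03 amu

Average mass = Σ (abundance × isotope mass) = 0.258218 × 38.94788 + 0.314238 × 40.93989 + 0.277293 × 41.99319 + 0.150251 × 43.00726
= 10.057044 + 12.864869 + 11.644418 + 6.461884 = 41.028215 amu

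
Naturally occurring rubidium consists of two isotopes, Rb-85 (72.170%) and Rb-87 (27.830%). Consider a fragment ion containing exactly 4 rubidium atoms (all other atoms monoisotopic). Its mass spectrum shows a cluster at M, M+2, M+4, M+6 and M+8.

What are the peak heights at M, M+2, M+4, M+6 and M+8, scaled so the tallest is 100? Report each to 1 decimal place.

64.8 : 100.0 : 57.8 : 14.9 : 1.4

Expanding (0.72170 + 0.27830)^4:
P(M) = 0.72170^4 = 0.271286
P(M+2) = 4 × 0.72170^3 × 0.27830^1 = 0.418450
P(M+4) = 6 × 0.72170^2 × 0.27830^2 = 0.242042
P(M+6) = 4 × 0.72170^1 × 0.27830^3 = 0.062224
P(M+8) = 0.27830^4 = 0.005999
The M+2 peak is largest (0.418450); scaling to 100 gives 64.8 : 100.0 : 57.8 : 14.9 : 1.4.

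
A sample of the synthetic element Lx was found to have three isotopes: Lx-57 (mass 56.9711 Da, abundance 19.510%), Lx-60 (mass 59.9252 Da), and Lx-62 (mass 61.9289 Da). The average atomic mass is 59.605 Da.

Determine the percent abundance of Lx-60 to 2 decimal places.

Let x and y be the fractions of Lx-60 and Lx-62. Then x + y = 1 − 0.19510 = 0.80490 and 59.9252x + 61.9289y = 59.605 − 0.19510×56.9711 = 48.48993839.
Substituting: 59.9252x + 61.9289(0.80490 − x) = 48.48993839
(59.9252 − 61.9289)x = -1.35663322  ⇒  x = 0.67706, y = 0.12784
Lx-60: 67.71%, Lx-62: 12.78%.

67.71%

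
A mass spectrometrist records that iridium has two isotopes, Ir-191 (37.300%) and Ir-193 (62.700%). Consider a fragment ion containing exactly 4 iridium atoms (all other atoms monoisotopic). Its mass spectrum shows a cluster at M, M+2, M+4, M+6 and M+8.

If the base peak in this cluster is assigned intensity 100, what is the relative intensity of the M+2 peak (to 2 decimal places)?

35.39

(0.37300 + 0.62700)^4 gives M 0.0194, M+2 0.1302, M+4 0.3282, M+6 0.3678, M+8 0.1546; the largest is M+6.
P(M+6) = C(4,3) × 0.37300^1 × 0.62700^3 = 4 × 0.3730 × 0.24649188 = 0.367766 (base)
P(M+2) = C(4,1) × 0.37300^3 × 0.62700^1 = 4 × 0.05189512 × 0.6270 = 0.130153
Relative intensity = 0.130153 / 0.367766 × 100 = 35.39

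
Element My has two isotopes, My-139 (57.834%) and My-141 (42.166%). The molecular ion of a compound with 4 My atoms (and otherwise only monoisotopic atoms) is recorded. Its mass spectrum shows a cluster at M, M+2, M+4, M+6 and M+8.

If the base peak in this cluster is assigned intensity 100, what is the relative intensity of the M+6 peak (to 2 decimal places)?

Term probabilities: M 0.1119, M+2 0.3263, M+4 0.3568, M+6 0.1734, M+8 0.0316. Base peak = M+4.
P(M+4) = C(4,2) × 0.57834^2 × 0.42166^2 = 6 × 0.33447716 × 0.17779716 = 0.356815 (base)
P(M+6) = C(4,3) × 0.57834^1 × 0.42166^3 = 4 × 0.57834 × 0.07496995 = 0.173432
Relative intensity = 0.173432 / 0.356815 × 100 = 48.61

48.61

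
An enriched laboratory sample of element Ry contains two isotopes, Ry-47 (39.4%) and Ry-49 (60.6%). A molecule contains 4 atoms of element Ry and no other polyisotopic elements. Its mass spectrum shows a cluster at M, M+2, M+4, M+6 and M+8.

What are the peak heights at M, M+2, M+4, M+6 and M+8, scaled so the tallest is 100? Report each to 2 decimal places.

Each Ry atom is independently Ry-47 (p = 0.394) or Ry-49 (q = 0.606); the cluster is the binomial expansion (p + q)^4.
P(M) = 0.394^4 = 0.024098
P(M+2) = 4 × 0.394^3 × 0.606^1 = 0.148259
P(M+4) = 6 × 0.394^2 × 0.606^2 = 0.342049
P(M+6) = 4 × 0.394^1 × 0.606^3 = 0.350731
P(M+8) = 0.606^4 = 0.134862
The M+6 peak is largest (0.350731); scaling to 100 gives 6.87 : 42.27 : 97.52 : 100.00 : 38.45.

6.87 : 42.27 : 97.52 : 100.00 : 38.45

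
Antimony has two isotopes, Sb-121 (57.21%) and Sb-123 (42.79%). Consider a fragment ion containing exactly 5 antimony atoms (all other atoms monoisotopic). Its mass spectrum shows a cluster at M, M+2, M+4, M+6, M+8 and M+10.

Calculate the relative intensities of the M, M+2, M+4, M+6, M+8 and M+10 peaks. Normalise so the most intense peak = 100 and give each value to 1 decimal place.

17.9 : 66.8 : 100.0 : 74.8 : 28.0 : 4.2

Each Sb atom is independently Sb-121 (p = 0.5721) or Sb-123 (q = 0.4279); the cluster is the binomial expansion (p + q)^5.
P(M) = 0.5721^5 = 0.061286
P(M+2) = 5 × 0.5721^4 × 0.4279^1 = 0.229192
P(M+4) = 10 × 0.5721^3 × 0.4279^2 = 0.342847
P(M+6) = 10 × 0.5721^2 × 0.4279^3 = 0.256431
P(M+8) = 5 × 0.5721^1 × 0.4279^4 = 0.095898
P(M+10) = 0.4279^5 = 0.014345
The M+4 peak is largest (0.342847); scaling to 100 gives 17.9 : 66.8 : 100.0 : 74.8 : 28.0 : 4.2.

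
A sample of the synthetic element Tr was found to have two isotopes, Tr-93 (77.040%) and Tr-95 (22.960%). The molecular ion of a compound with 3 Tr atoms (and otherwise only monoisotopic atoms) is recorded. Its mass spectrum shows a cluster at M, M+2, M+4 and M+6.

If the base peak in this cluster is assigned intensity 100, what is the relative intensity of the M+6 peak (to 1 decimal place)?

(0.77040 + 0.22960)^3 gives M 0.4572, M+2 0.4088, M+4 0.1218, M+6 0.0121; the largest is M.
P(M) = C(3,0) × 0.77040^3 × 0.22960^0 = 1 × 0.45724485 × 1.0000 = 0.457245 (base)
P(M+6) = C(3,3) × 0.77040^0 × 0.22960^3 = 1 × 1.0000 × 0.01210363 = 0.012104
Relative intensity = 0.012104 / 0.457245 × 100 = 2.6

2.6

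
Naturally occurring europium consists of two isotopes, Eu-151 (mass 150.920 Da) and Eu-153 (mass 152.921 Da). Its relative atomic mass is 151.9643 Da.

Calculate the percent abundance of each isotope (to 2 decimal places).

Eu-151: 47.81%, Eu-153: 52.19%

Let x be the fractional abundance of Eu-151; then Eu-153 has abundance 1 − x.
150.920·x + 152.921·(1 − x) = 151.9643
(150.920 − 152.921)·x = 151.9643 − 152.921
x = -0.9567 / -2.001 = 0.47811 → 47.81% Eu-151, 52.19% Eu-153.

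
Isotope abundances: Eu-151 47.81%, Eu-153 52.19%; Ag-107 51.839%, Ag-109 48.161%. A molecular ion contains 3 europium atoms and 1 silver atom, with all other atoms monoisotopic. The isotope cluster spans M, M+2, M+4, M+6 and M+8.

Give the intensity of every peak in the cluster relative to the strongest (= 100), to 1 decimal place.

Europium pattern (n=3): 0.10928391 : 0.3578871 : 0.39067407 : 0.14215492
Silver pattern (n=1): 0.51839 : 0.48161
Convolve the two distributions (both contribute in 2-u steps):
  M: 0.10928391×0.51839 = 0.056652
  M+2: 0.10928391×0.48161 + 0.3578871×0.51839 = 0.238157
  M+4: 0.3578871×0.48161 + 0.39067407×0.51839 = 0.374884
  M+6: 0.39067407×0.48161 + 0.14215492×0.51839 = 0.261844
  M+8: 0.14215492×0.48161 = 0.068463
Scale to base peak (0.374884) = 100: 15.1 : 63.5 : 100.0 : 69.8 : 18.3

15.1 : 63.5 : 100.0 : 69.8 : 18.3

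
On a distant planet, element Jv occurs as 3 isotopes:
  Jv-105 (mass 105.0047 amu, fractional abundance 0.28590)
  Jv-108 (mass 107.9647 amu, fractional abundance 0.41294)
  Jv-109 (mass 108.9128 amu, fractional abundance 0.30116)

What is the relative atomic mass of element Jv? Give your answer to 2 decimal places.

Average mass = Σ (abundance × isotope mass) = 0.28590 × 105.0047 + 0.41294 × 107.9647 + 0.30116 × 108.9128
= 30.02084 + 44.58294 + 32.80018 = 107.40396 amu

107.40 amu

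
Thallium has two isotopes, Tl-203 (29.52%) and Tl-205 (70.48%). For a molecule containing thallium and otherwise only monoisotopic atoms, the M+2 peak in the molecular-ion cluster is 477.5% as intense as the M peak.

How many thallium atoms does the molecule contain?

For n independent Tl atoms, I(M+2)/I(M) = n · (abundance Tl-205) / (abundance Tl-203) = n · 0.7048/0.2952.
n = 4.775 × 0.2952/0.7048 = 2.00 ≈ 2

2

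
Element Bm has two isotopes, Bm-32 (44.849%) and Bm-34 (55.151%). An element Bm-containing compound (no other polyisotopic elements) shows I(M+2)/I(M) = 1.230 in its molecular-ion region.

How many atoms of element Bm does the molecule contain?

1

The M+2/M ratio from n Bm atoms is n · q/p = n · 0.55151/0.44849.
n = 1.230 × 0.44849/0.55151 = 1.00 ≈ 1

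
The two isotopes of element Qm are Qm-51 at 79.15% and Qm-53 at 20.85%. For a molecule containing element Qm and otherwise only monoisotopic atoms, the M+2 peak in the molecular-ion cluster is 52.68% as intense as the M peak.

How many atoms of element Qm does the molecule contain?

With n Qm atoms, P(M+2)/P(M) = C(n,1)·p^(n−1)q / p^n = n·q/p = n · 0.2085/0.7915.
n = 0.5268 × 0.7915/0.2085 = 2.00 ≈ 2

2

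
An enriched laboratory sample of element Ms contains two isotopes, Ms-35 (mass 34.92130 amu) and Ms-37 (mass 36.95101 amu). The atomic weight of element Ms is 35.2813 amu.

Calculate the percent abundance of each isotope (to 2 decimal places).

Ms-35: 82.26%, Ms-37: 17.74%

With x = fraction of Ms-35 (so Ms-37 is 1 − x):
34.92130·x + 36.95101·(1 − x) = 35.2813
(34.92130 − 36.95101)·x = 35.2813 − 36.95101
x = -1.66971 / -2.02971 = 0.82263 → 82.26% Ms-35, 17.74% Ms-37.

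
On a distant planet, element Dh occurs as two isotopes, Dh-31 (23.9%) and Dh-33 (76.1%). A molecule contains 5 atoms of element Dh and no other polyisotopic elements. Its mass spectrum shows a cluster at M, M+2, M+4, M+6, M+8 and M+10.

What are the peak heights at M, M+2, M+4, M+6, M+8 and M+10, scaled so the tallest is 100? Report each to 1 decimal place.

0.2 : 3.1 : 19.7 : 62.8 : 100.0 : 63.7

The 5 Dh atoms are independent, so intensities follow the terms of (0.239 + 0.761)^5.
P(M) = 0.239^5 = 0.000780
P(M+2) = 5 × 0.239^4 × 0.761^1 = 0.012415
P(M+4) = 10 × 0.239^3 × 0.761^2 = 0.079061
P(M+6) = 10 × 0.239^2 × 0.761^3 = 0.251739
P(M+8) = 5 × 0.239^1 × 0.761^4 = 0.400780
P(M+10) = 0.761^5 = 0.255225
The M+8 peak is largest (0.400780); scaling to 100 gives 0.2 : 3.1 : 19.7 : 62.8 : 100.0 : 63.7.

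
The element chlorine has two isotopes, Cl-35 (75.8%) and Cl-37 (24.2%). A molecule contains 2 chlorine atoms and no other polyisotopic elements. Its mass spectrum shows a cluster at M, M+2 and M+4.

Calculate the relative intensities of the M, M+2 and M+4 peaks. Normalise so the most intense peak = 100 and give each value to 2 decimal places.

100.00 : 63.85 : 10.19

The 2 Cl atoms are independent, so intensities follow the terms of (0.758 + 0.242)^2.
P(M) = 0.758^2 = 0.574564
P(M+2) = 2 × 0.758^1 × 0.242^1 = 0.366872
P(M+4) = 0.242^2 = 0.058564
The M peak is largest (0.574564); scaling to 100 gives 100.00 : 63.85 : 10.19.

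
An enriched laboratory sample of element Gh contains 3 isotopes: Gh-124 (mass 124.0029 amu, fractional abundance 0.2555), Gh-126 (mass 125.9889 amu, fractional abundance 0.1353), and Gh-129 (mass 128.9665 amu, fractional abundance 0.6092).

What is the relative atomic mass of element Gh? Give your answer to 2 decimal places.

The abundance-weighted mean is 0.2555 × 124.0029 + 0.1353 × 125.9889 + 0.6092 × 128.9665
= 31.68274 + 17.04630 + 78.56639 = 127.29543 amu

127.30 amu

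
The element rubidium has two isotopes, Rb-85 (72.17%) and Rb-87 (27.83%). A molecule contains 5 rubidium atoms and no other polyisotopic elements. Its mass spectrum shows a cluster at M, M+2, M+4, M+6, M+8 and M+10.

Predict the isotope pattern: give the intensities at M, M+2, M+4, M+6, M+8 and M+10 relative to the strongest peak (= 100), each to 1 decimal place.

Each Rb atom is independently Rb-85 (p = 0.7217) or Rb-87 (q = 0.2783); the cluster is the binomial expansion (p + q)^5.
P(M) = 0.7217^5 = 0.195787
P(M+2) = 5 × 0.7217^4 × 0.2783^1 = 0.377494
P(M+4) = 10 × 0.7217^3 × 0.2783^2 = 0.291136
P(M+6) = 10 × 0.7217^2 × 0.2783^3 = 0.112267
P(M+8) = 5 × 0.7217^1 × 0.2783^4 = 0.021646
P(M+10) = 0.2783^5 = 0.001669
The M+2 peak is largest (0.377494); scaling to 100 gives 51.9 : 100.0 : 77.1 : 29.7 : 5.7 : 0.4.

51.9 : 100.0 : 77.1 : 29.7 : 5.7 : 0.4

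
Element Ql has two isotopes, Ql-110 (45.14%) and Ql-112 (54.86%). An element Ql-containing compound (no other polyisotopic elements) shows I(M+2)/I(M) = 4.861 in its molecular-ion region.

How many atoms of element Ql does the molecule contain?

4

The M+2/M ratio from n Ql atoms is n · q/p = n · 0.5486/0.4514.
n = 4.861 × 0.4514/0.5486 = 4.00 ≈ 4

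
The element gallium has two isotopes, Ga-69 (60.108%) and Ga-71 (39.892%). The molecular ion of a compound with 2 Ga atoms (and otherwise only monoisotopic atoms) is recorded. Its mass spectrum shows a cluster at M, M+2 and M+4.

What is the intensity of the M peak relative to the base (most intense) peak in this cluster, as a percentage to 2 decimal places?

Term probabilities: M 0.3613, M+2 0.4796, M+4 0.1591. Base peak = M+2.
P(M+2) = C(2,1) × 0.60108^1 × 0.39892^1 = 2 × 0.60108 × 0.39892 = 0.479566 (base)
P(M) = C(2,0) × 0.60108^2 × 0.39892^0 = 1 × 0.36129717 × 1.0000 = 0.361297
Relative intensity = 0.361297 / 0.479566 × 100 = 75.34

75.34%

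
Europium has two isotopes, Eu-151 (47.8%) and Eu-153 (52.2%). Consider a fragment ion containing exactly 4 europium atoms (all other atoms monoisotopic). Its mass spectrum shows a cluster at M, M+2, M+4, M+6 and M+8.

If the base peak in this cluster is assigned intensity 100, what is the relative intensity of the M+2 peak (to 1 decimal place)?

61.0

Binomial terms of (0.478 + 0.522)^4: M 0.0522, M+2 0.2280, M+4 0.3735, M+6 0.2720, M+8 0.0742 → M+4 is the base peak.
P(M+4) = C(4,2) × 0.478^2 × 0.522^2 = 6 × 0.228484 × 0.272484 = 0.373549 (base)
P(M+2) = C(4,1) × 0.478^3 × 0.522^1 = 4 × 0.10921535 × 0.5220 = 0.228042
Relative intensity = 0.228042 / 0.373549 × 100 = 61.0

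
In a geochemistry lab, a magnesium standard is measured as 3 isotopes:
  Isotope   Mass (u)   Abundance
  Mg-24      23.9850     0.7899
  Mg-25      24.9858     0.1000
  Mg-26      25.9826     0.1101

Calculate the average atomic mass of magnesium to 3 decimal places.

24.305 u

The abundance-weighted mean is 0.7899 × 23.9850 + 0.1000 × 24.9858 + 0.1101 × 25.9826
= 18.94575 + 2.49858 + 2.86068 = 24.30501 u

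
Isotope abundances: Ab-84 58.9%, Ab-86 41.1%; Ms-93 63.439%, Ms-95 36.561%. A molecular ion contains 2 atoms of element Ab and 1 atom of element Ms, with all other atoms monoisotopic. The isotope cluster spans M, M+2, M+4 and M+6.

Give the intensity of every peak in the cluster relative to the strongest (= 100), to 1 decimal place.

Element Ab pattern (n=2): 0.346921 : 0.484158 : 0.168921
Element Ms pattern (n=1): 0.63439 : 0.36561
Convolve the two distributions (both contribute in 2-u steps):
  M: 0.346921×0.63439 = 0.220083
  M+2: 0.346921×0.36561 + 0.484158×0.63439 = 0.433983
  M+4: 0.484158×0.36561 + 0.168921×0.63439 = 0.284175
  M+6: 0.168921×0.36561 = 0.061759
Scale to base peak (0.433983) = 100: 50.7 : 100.0 : 65.5 : 14.2

50.7 : 100.0 : 65.5 : 14.2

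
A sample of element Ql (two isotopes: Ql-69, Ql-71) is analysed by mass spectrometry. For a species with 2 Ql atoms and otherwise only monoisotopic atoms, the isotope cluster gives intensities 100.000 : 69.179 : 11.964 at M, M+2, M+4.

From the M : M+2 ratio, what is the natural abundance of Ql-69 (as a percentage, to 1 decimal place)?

Let p = fractional abundance of Ql-69. I(M+2)/I(M) = [C(2,1)·p^1·(1−p)] / p^2 = 2·(1−p)/p = 69.179/100.000 = 0.6918
(1−p)/p = 0.6918/2 = 0.3459  ⇒  p = 1/(1 + 0.3459) = 0.7430
Ql-69: 74.3%, Ql-71: 25.7%.

74.3%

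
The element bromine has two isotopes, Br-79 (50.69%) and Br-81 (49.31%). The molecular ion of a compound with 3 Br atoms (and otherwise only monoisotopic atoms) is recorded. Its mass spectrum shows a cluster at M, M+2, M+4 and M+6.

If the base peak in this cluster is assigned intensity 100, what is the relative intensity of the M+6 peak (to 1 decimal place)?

(0.5069 + 0.4931)^3 gives M 0.1302, M+2 0.3801, M+4 0.3698, M+6 0.1199; the largest is M+2.
P(M+2) = C(3,1) × 0.5069^2 × 0.4931^1 = 3 × 0.25694761 × 0.4931 = 0.380103 (base)
P(M+6) = C(3,3) × 0.5069^0 × 0.4931^3 = 1 × 1.0000 × 0.11989609 = 0.119896
Relative intensity = 0.119896 / 0.380103 × 100 = 31.5

31.5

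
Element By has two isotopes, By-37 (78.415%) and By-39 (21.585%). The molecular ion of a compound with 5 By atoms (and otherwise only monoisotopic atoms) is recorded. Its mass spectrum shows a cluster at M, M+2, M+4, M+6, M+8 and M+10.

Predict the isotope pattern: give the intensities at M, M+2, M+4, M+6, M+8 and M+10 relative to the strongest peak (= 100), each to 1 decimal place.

72.7 : 100.0 : 55.1 : 15.2 : 2.1 : 0.1

Each By atom is independently By-37 (p = 0.78415) or By-39 (q = 0.21585); the cluster is the binomial expansion (p + q)^5.
P(M) = 0.78415^5 = 0.296480
P(M+2) = 5 × 0.78415^4 × 0.21585^1 = 0.408055
P(M+4) = 10 × 0.78415^3 × 0.21585^2 = 0.224647
P(M+6) = 10 × 0.78415^2 × 0.21585^3 = 0.061838
P(M+8) = 5 × 0.78415^1 × 0.21585^4 = 0.008511
P(M+10) = 0.21585^5 = 0.000469
The M+2 peak is largest (0.408055); scaling to 100 gives 72.7 : 100.0 : 55.1 : 15.2 : 2.1 : 0.1.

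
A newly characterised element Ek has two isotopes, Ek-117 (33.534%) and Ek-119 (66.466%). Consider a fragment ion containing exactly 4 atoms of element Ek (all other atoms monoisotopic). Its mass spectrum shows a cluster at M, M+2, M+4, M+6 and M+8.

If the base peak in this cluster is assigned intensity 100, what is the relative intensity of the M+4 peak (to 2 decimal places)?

Term probabilities: M 0.0126, M+2 0.1003, M+4 0.2981, M+6 0.3939, M+8 0.1952. Base peak = M+6.
P(M+6) = C(4,3) × 0.33534^1 × 0.66466^3 = 4 × 0.33534 × 0.29362879 = 0.393862 (base)
P(M+4) = C(4,2) × 0.33534^2 × 0.66466^2 = 6 × 0.11245292 × 0.44177292 = 0.298072
Relative intensity = 0.298072 / 0.393862 × 100 = 75.68

75.68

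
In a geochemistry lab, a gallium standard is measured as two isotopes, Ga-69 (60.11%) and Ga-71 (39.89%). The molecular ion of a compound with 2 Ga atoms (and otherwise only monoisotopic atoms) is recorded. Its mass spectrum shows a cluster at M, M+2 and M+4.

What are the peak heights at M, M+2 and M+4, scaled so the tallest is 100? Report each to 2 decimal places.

75.34 : 100.00 : 33.18

Expanding (0.6011 + 0.3989)^2:
P(M) = 0.6011^2 = 0.361321
P(M+2) = 2 × 0.6011^1 × 0.3989^1 = 0.479558
P(M+4) = 0.3989^2 = 0.159121
The M+2 peak is largest (0.479558); scaling to 100 gives 75.34 : 100.00 : 33.18.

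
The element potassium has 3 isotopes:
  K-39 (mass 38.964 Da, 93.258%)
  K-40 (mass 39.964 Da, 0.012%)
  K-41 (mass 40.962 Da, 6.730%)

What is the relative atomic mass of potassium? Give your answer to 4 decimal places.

39.0986 Da

Weight each isotope mass by its fractional abundance: 0.93258 × 38.964 + 0.00012 × 39.964 + 0.06730 × 40.962
= 36.33705 + 0.00480 + 2.75674 = 39.09859 Da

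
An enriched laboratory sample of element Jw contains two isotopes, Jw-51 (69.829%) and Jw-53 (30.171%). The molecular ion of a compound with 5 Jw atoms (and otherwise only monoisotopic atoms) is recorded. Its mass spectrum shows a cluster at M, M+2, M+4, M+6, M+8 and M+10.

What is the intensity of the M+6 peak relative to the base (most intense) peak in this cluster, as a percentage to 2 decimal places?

37.34%

(0.69829 + 0.30171)^5 gives M 0.1660, M+2 0.3587, M+4 0.3099, M+6 0.1339, M+8 0.0289, M+10 0.0025; the largest is M+2.
P(M+2) = C(5,1) × 0.69829^4 × 0.30171^1 = 5 × 0.23776246 × 0.30171 = 0.358677 (base)
P(M+6) = C(5,3) × 0.69829^2 × 0.30171^3 = 10 × 0.48760892 × 0.02746434 = 0.133919
Relative intensity = 0.133919 / 0.358677 × 100 = 37.34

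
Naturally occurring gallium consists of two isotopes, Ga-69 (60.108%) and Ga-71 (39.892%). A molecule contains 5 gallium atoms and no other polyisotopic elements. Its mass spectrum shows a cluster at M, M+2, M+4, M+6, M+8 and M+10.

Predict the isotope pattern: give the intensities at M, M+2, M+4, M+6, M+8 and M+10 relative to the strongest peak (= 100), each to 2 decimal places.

Each Ga atom is independently Ga-69 (p = 0.60108) or Ga-71 (q = 0.39892); the cluster is the binomial expansion (p + q)^5.
P(M) = 0.60108^5 = 0.078462
P(M+2) = 5 × 0.60108^4 × 0.39892^1 = 0.260366
P(M+4) = 10 × 0.60108^3 × 0.39892^2 = 0.345596
P(M+6) = 10 × 0.60108^2 × 0.39892^3 = 0.229362
P(M+8) = 5 × 0.60108^1 × 0.39892^4 = 0.076111
P(M+10) = 0.39892^5 = 0.010103
The M+4 peak is largest (0.345596); scaling to 100 gives 22.70 : 75.34 : 100.00 : 66.37 : 22.02 : 2.92.

22.70 : 75.34 : 100.00 : 66.37 : 22.02 : 2.92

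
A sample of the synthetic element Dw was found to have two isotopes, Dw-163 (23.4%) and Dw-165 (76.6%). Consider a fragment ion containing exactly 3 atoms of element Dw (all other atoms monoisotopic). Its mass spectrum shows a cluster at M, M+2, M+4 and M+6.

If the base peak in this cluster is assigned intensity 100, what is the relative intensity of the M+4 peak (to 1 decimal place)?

91.6

Binomial terms of (0.234 + 0.766)^3: M 0.0128, M+2 0.1258, M+4 0.4119, M+6 0.4495 → M+6 is the base peak.
P(M+6) = C(3,3) × 0.234^0 × 0.766^3 = 1 × 1.0000 × 0.4494551 = 0.449455 (base)
P(M+4) = C(3,2) × 0.234^1 × 0.766^2 = 3 × 0.2340 × 0.586756 = 0.411903
Relative intensity = 0.411903 / 0.449455 × 100 = 91.6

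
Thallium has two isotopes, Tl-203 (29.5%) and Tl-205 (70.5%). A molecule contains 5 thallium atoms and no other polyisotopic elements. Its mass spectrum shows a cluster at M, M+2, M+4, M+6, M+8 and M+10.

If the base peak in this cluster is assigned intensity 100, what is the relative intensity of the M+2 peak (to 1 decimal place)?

7.3

Term probabilities: M 0.0022, M+2 0.0267, M+4 0.1276, M+6 0.3049, M+8 0.3644, M+10 0.1742. Base peak = M+8.
P(M+8) = C(5,4) × 0.295^1 × 0.705^4 = 5 × 0.2950 × 0.24703385 = 0.364375 (base)
P(M+2) = C(5,1) × 0.295^4 × 0.705^1 = 5 × 0.00757335 × 0.7050 = 0.026696
Relative intensity = 0.026696 / 0.364375 × 100 = 7.3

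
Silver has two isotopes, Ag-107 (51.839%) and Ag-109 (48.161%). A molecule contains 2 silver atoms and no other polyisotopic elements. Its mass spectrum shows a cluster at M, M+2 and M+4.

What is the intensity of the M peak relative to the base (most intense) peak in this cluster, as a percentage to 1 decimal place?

Binomial terms of (0.51839 + 0.48161)^2: M 0.2687, M+2 0.4993, M+4 0.2319 → M+2 is the base peak.
P(M+2) = C(2,1) × 0.51839^1 × 0.48161^1 = 2 × 0.51839 × 0.48161 = 0.499324 (base)
P(M) = C(2,0) × 0.51839^2 × 0.48161^0 = 1 × 0.26872819 × 1.0000 = 0.268728
Relative intensity = 0.268728 / 0.499324 × 100 = 53.8

53.8%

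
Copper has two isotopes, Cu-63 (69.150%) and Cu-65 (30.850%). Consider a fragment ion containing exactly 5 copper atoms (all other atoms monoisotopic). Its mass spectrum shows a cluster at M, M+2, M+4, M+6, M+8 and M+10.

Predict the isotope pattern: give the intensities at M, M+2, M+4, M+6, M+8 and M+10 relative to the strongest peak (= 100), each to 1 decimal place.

44.8 : 100.0 : 89.2 : 39.8 : 8.9 : 0.8

Each Cu atom is independently Cu-63 (p = 0.69150) or Cu-65 (q = 0.30850); the cluster is the binomial expansion (p + q)^5.
P(M) = 0.69150^5 = 0.158111
P(M+2) = 5 × 0.69150^4 × 0.30850^1 = 0.352691
P(M+4) = 10 × 0.69150^3 × 0.30850^2 = 0.314693
P(M+6) = 10 × 0.69150^2 × 0.30850^3 = 0.140394
P(M+8) = 5 × 0.69150^1 × 0.30850^4 = 0.031317
P(M+10) = 0.30850^5 = 0.002794
The M+2 peak is largest (0.352691); scaling to 100 gives 44.8 : 100.0 : 89.2 : 39.8 : 8.9 : 0.8.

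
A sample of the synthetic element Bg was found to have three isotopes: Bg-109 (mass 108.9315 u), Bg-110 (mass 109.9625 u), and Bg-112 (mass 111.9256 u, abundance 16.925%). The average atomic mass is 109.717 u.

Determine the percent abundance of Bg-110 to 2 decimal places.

The remaining 83.075% is split between Bg-109 (fraction x) and Bg-110 (fraction 0.83075 − x).
Substituting: 108.9315x + 109.9625(0.83075 − x) = 90.7735922
(108.9315 − 109.9625)x = -0.577754675  ⇒  x = 0.56038, y = 0.27037
Bg-109: 56.04%, Bg-110: 27.04%.

27.04%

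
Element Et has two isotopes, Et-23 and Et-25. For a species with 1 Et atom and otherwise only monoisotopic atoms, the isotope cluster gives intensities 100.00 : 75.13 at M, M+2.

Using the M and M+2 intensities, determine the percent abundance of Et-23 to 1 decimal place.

Let p = fractional abundance of Et-23. I(M+2)/I(M) = [C(1,1)·p^0·(1−p)] / p^1 = 1·(1−p)/p = 75.13/100.00 = 0.7513
(1−p)/p = 0.7513/1 = 0.7513  ⇒  p = 1/(1 + 0.7513) = 0.5710
Et-23: 57.1%, Et-25: 42.9%.

57.1%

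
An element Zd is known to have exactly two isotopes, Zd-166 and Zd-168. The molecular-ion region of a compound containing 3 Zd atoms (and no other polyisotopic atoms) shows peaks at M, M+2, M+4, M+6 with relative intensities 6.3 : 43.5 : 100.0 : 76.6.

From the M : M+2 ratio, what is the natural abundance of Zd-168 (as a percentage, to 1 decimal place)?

69.7%

Let p = fractional abundance of Zd-166. I(M+2)/I(M) = [C(3,1)·p^2·(1−p)] / p^3 = 3·(1−p)/p = 43.5/6.3 = 6.9048
(1−p)/p = 6.9048/3 = 2.3016  ⇒  p = 1/(1 + 2.3016) = 0.3029
Zd-166: 30.3%, Zd-168: 69.7%.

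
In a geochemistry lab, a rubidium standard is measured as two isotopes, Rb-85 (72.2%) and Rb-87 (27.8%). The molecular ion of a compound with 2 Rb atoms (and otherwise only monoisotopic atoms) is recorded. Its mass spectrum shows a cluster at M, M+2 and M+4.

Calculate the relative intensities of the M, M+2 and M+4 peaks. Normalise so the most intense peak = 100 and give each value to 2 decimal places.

Each Rb atom is independently Rb-85 (p = 0.722) or Rb-87 (q = 0.278); the cluster is the binomial expansion (p + q)^2.
P(M) = 0.722^2 = 0.521284
P(M+2) = 2 × 0.722^1 × 0.278^1 = 0.401432
P(M+4) = 0.278^2 = 0.077284
The M peak is largest (0.521284); scaling to 100 gives 100.00 : 77.01 : 14.83.

100.00 : 77.01 : 14.83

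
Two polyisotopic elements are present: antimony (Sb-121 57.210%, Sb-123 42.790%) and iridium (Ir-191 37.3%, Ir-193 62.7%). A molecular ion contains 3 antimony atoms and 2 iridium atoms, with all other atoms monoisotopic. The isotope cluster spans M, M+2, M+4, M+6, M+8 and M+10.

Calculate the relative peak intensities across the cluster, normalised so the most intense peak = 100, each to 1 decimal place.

Antimony pattern (n=3): 0.18724742 : 0.42015297 : 0.3142518 : 0.07834781
Iridium pattern (n=2): 0.139129 : 0.467742 : 0.393129
Convolve the two distributions (both contribute in 2-u steps):
  M: 0.18724742×0.139129 = 0.026052
  M+2: 0.18724742×0.467742 + 0.42015297×0.139129 = 0.146039
  M+4: 0.18724742×0.393129 + 0.42015297×0.467742 + 0.3142518×0.139129 = 0.313857
  M+6: 0.42015297×0.393129 + 0.3142518×0.467742 + 0.07834781×0.139129 = 0.323064
  M+8: 0.3142518×0.393129 + 0.07834781×0.467742 = 0.160188
  M+10: 0.07834781×0.393129 = 0.030801
Scale to base peak (0.323064) = 100: 8.1 : 45.2 : 97.2 : 100.0 : 49.6 : 9.5

8.1 : 45.2 : 97.2 : 100.0 : 49.6 : 9.5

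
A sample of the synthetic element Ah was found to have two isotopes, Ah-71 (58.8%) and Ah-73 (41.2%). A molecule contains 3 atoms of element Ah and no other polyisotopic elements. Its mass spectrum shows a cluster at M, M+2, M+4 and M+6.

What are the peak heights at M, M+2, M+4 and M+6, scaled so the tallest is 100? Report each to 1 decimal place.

Expanding (0.588 + 0.412)^3:
P(M) = 0.588^3 = 0.203297
P(M+2) = 3 × 0.588^2 × 0.412^1 = 0.427340
P(M+4) = 3 × 0.588^1 × 0.412^2 = 0.299428
P(M+6) = 0.412^3 = 0.069935
The M+2 peak is largest (0.427340); scaling to 100 gives 47.6 : 100.0 : 70.1 : 16.4.

47.6 : 100.0 : 70.1 : 16.4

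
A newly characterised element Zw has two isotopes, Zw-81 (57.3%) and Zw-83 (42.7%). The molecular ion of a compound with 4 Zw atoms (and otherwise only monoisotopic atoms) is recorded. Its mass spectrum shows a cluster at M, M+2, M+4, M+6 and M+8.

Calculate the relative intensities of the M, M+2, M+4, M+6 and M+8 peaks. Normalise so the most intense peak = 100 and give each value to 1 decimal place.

30.0 : 89.5 : 100.0 : 49.7 : 9.3

Expanding (0.573 + 0.427)^4:
P(M) = 0.573^4 = 0.107800
P(M+2) = 4 × 0.573^3 × 0.427^1 = 0.321330
P(M+4) = 6 × 0.573^2 × 0.427^2 = 0.359183
P(M+6) = 4 × 0.573^1 × 0.427^3 = 0.178442
P(M+8) = 0.427^4 = 0.033244
The M+4 peak is largest (0.359183); scaling to 100 gives 30.0 : 89.5 : 100.0 : 49.7 : 9.3.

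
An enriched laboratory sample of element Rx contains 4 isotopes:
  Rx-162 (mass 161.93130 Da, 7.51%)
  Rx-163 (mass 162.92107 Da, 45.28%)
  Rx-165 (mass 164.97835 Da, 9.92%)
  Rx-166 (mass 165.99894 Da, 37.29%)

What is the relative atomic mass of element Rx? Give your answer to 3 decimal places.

164.199 Da

Weight each isotope mass by its fractional abundance: 0.0751 × 161.93130 + 0.4528 × 162.92107 + 0.0992 × 164.97835 + 0.3729 × 165.99894
= 12.161041 + 73.770660 + 16.365852 + 61.901005 = 164.198558 Da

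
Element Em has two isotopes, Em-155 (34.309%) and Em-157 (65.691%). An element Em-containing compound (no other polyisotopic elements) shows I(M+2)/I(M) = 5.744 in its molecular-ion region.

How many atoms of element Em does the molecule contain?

With n Em atoms, P(M+2)/P(M) = C(n,1)·p^(n−1)q / p^n = n·q/p = n · 0.65691/0.34309.
n = 5.744 × 0.34309/0.65691 = 3.00 ≈ 3

3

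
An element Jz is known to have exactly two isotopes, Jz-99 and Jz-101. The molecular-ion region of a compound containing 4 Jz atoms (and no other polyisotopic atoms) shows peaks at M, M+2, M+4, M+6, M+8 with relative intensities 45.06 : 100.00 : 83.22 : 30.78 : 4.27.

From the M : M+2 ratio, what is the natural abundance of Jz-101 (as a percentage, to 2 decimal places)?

35.68%

Let p = fractional abundance of Jz-99. I(M+2)/I(M) = [C(4,1)·p^3·(1−p)] / p^4 = 4·(1−p)/p = 100.00/45.06 = 2.2193
(1−p)/p = 2.2193/4 = 0.5548  ⇒  p = 1/(1 + 0.5548) = 0.6432
Jz-99: 64.32%, Jz-101: 35.68%.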